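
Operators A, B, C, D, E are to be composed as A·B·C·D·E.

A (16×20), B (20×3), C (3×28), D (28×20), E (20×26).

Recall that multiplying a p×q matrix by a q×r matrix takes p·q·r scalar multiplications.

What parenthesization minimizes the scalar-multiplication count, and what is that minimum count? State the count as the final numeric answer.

5448

Adjacent pairs: AB = 16·20·3 = 960; BC = 20·3·28 = 1680; CD = 3·28·20 = 1680; DE = 28·20·26 = 14560.
Length 3: A..C: k=1: 0+1680+16·20·28=10640; k=2: 960+0+16·3·28=2304 → min 2304 | B..D: k=2: 0+1680+20·3·20=2880; k=3: 1680+0+20·28·20=12880 → min 2880 | C..E: k=3: 0+14560+3·28·26=16744; k=4: 1680+0+3·20·26=3240 → min 3240.
Length 4: A..D: k=1: 0+2880+16·20·20=9280; k=2: 960+1680+16·3·20=3600; k=3: 2304+0+16·28·20=11264 → min 3600 | B..E: k=2: 0+3240+20·3·26=4800; k=3: 1680+14560+20·28·26=30800; k=4: 2880+0+20·20·26=13280 → min 4800.
Length 5: A..E: k=1: 0+4800+16·20·26=13120; k=2: 960+3240+16·3·26=5448; k=3: 2304+14560+16·28·26=28512; k=4: 3600+0+16·20·26=11920 → min 5448.
Optimal parenthesization: ((A·B)·((C·D)·E)) with cost 5448.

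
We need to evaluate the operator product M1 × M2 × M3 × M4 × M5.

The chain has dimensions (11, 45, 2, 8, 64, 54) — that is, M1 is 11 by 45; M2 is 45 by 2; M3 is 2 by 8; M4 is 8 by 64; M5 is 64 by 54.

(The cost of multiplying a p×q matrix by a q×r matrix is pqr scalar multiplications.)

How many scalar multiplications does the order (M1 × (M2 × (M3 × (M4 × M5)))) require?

(M4 × M5): 8×64 by 64×54 → 8×54, cost 8·64·54 = 27648
(M3 × (M4 × M5)): 2×8 by 8×54 → 2×54, cost 2·8·54 = 864; cumulative 28512
(M2 × (M3 × (M4 × M5))): 45×2 by 2×54 → 45×54, cost 45·2·54 = 4860; cumulative 33372
(M1 × (M2 × (M3 × (M4 × M5)))): 11×45 by 45×54 → 11×54, cost 11·45·54 = 26730; cumulative 60102
Total: 60102 scalar multiplications.

60102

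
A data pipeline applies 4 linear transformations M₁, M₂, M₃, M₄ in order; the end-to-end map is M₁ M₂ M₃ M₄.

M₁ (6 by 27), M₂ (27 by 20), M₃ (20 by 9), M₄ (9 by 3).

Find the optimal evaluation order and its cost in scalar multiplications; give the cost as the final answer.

Adjacent pairs: M₁M₂ = 6·27·20 = 3240; M₂M₃ = 27·20·9 = 4860; M₃M₄ = 20·9·3 = 540.
Length 3: M₁..M₃: k=1: 0+4860+6·27·9=6318; k=2: 3240+0+6·20·9=4320 → min 4320 | M₂..M₄: k=2: 0+540+27·20·3=2160; k=3: 4860+0+27·9·3=5589 → min 2160.
Length 4: M₁..M₄: k=1: 0+2160+6·27·3=2646; k=2: 3240+540+6·20·3=4140; k=3: 4320+0+6·9·3=4482 → min 2646.
Optimal parenthesization: (M₁ (M₂ (M₃ M₄))) with cost 2646.

2646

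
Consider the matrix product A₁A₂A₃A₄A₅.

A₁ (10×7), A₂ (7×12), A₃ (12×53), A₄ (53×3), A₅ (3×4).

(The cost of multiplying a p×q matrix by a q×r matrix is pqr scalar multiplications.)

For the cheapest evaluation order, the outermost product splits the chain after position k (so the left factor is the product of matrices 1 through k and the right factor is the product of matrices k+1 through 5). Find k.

Adjacent pairs: A₁A₂ = 10·7·12 = 840; A₂A₃ = 7·12·53 = 4452; A₃A₄ = 12·53·3 = 1908; A₄A₅ = 53·3·4 = 636.
Length 3: A₁..A₃: k=1: 0+4452+10·7·53=8162; k=2: 840+0+10·12·53=7200 → min 7200 | A₂..A₄: k=2: 0+1908+7·12·3=2160; k=3: 4452+0+7·53·3=5565 → min 2160 | A₃..A₅: k=3: 0+636+12·53·4=3180; k=4: 1908+0+12·3·4=2052 → min 2052.
Length 4: A₁..A₄: k=1: 0+2160+10·7·3=2370; k=2: 840+1908+10·12·3=3108; k=3: 7200+0+10·53·3=8790 → min 2370 | A₂..A₅: k=2: 0+2052+7·12·4=2388; k=3: 4452+636+7·53·4=6572; k=4: 2160+0+7·3·4=2244 → min 2244.
Top-level splits: k=1: (A₁..A₁)·(A₂..A₅) → 0+2244+10·7·4 = 2524; k=2: (A₁..A₂)·(A₃..A₅) → 840+2052+10·12·4 = 3372; k=3: (A₁..A₃)·(A₄..A₅) → 7200+636+10·53·4 = 9956; k=4: (A₁..A₄)·(A₅..A₅) → 2370+0+10·3·4 = 2490.
Best split is after A₄, i.e. k = 4.

4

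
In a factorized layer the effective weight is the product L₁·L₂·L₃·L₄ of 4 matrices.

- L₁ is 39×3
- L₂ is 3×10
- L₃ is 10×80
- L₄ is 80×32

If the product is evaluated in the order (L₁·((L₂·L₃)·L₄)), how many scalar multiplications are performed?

13824

(L₂·L₃): 3×10 by 10×80 → 3×80, cost 3·10·80 = 2400
((L₂·L₃)·L₄): 3×80 by 80×32 → 3×32, cost 3·80·32 = 7680; cumulative 10080
(L₁·((L₂·L₃)·L₄)): 39×3 by 3×32 → 39×32, cost 39·3·32 = 3744; cumulative 13824
Total: 13824 scalar multiplications.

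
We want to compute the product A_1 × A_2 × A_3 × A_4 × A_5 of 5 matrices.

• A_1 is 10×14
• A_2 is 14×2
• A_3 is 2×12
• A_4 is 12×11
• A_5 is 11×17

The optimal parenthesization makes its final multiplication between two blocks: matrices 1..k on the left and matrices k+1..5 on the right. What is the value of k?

2

Adjacent pairs: A_1A_2 = 10·14·2 = 280; A_2A_3 = 14·2·12 = 336; A_3A_4 = 2·12·11 = 264; A_4A_5 = 12·11·17 = 2244.
Length 3: A_1..A_3: k=1: 0+336+10·14·12=2016; k=2: 280+0+10·2·12=520 → min 520 | A_2..A_4: k=2: 0+264+14·2·11=572; k=3: 336+0+14·12·11=2184 → min 572 | A_3..A_5: k=3: 0+2244+2·12·17=2652; k=4: 264+0+2·11·17=638 → min 638.
Length 4: A_1..A_4: k=1: 0+572+10·14·11=2112; k=2: 280+264+10·2·11=764; k=3: 520+0+10·12·11=1840 → min 764 | A_2..A_5: k=2: 0+638+14·2·17=1114; k=3: 336+2244+14·12·17=5436; k=4: 572+0+14·11·17=3190 → min 1114.
Top-level splits: k=1: (A_1..A_1)·(A_2..A_5) → 0+1114+10·14·17 = 3494; k=2: (A_1..A_2)·(A_3..A_5) → 280+638+10·2·17 = 1258; k=3: (A_1..A_3)·(A_4..A_5) → 520+2244+10·12·17 = 4804; k=4: (A_1..A_4)·(A_5..A_5) → 764+0+10·11·17 = 2634.
Best split is after A_2, i.e. k = 2.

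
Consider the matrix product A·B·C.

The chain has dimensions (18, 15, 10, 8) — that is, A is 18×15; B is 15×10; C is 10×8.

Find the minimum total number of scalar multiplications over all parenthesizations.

3360

Order (A·(B·C)): (B·C): 15×10 by 10×8 → 15×8, cost 15·10·8 = 1200; (A·(B·C)): 18×15 by 15×8 → 18×8, cost 18·15·8 = 2160; cumulative 3360. Total 3360.
Order ((A·B)·C): (A·B): 18×15 by 15×10 → 18×10, cost 18·15·10 = 2700; ((A·B)·C): 18×10 by 10×8 → 18×8, cost 18·10·8 = 1440; cumulative 4140. Total 4140.
Minimum: 3360.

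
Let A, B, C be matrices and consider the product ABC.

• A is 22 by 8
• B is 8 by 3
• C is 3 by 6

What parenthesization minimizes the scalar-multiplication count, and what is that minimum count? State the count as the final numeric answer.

924

(A(BC)): cost 1200.
((AB)C): cost 924.
Optimal: ((AB)C) with cost 924.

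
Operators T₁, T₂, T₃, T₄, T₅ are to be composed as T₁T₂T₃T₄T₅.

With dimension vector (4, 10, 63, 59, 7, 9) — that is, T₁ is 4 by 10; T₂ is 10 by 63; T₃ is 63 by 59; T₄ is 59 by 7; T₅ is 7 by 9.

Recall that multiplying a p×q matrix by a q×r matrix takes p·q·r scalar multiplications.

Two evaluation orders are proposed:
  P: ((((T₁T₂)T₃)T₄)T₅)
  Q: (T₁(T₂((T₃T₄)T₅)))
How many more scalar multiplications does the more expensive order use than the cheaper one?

Order P = ((((T₁T₂)T₃)T₄)T₅): (T₁T₂): 4×10 by 10×63 → 4×63, cost 4·10·63 = 2520; ((T₁T₂)T₃): 4×63 by 63×59 → 4×59, cost 4·63·59 = 14868; cumulative 17388; (((T₁T₂)T₃)T₄): 4×59 by 59×7 → 4×7, cost 4·59·7 = 1652; cumulative 19040; ((((T₁T₂)T₃)T₄)T₅): 4×7 by 7×9 → 4×9, cost 4·7·9 = 252; cumulative 19292. Total 19292.
Order Q = (T₁(T₂((T₃T₄)T₅))): (T₃T₄): 63×59 by 59×7 → 63×7, cost 63·59·7 = 26019; ((T₃T₄)T₅): 63×7 by 7×9 → 63×9, cost 63·7·9 = 3969; cumulative 29988; (T₂((T₃T₄)T₅)): 10×63 by 63×9 → 10×9, cost 10·63·9 = 5670; cumulative 35658; (T₁(T₂((T₃T₄)T₅))): 4×10 by 10×9 → 4×9, cost 4·10·9 = 360; cumulative 36018. Total 36018.
Difference: |19292 − 36018| = 16726.

16726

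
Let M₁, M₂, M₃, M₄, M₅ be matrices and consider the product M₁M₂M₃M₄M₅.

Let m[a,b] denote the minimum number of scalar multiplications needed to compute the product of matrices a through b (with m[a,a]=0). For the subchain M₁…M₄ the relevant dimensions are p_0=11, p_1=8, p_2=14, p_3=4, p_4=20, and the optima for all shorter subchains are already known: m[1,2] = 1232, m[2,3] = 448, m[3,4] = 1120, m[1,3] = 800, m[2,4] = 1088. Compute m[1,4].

m[1,4] = min over k∈[1,3] of m[1,k]+m[k+1,4]+p_{0}·p_k·p_{4}.
k=1: 0 + 1088 + 11·8·20 = 2848; k=2: 1232 + 1120 + 11·14·20 = 5432; k=3: 800 + 0 + 11·4·20 = 1680.
Minimum: 1680 at k=3.

1680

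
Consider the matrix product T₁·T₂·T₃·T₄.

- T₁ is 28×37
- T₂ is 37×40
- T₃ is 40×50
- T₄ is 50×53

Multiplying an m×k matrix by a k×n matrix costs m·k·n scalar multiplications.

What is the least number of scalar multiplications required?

171640

Adjacent pairs: T₁T₂ = 28·37·40 = 41440; T₂T₃ = 37·40·50 = 74000; T₃T₄ = 40·50·53 = 106000.
Length 3: T₁..T₃: k=1: 0+74000+28·37·50=125800; k=2: 41440+0+28·40·50=97440 → min 97440 | T₂..T₄: k=2: 0+106000+37·40·53=184440; k=3: 74000+0+37·50·53=172050 → min 172050.
Length 4: T₁..T₄: k=1: 0+172050+28·37·53=226958; k=2: 41440+106000+28·40·53=206800; k=3: 97440+0+28·50·53=171640 → min 171640.
Optimal order: (((T₁·T₂)·T₃)·T₄) with cost 171640.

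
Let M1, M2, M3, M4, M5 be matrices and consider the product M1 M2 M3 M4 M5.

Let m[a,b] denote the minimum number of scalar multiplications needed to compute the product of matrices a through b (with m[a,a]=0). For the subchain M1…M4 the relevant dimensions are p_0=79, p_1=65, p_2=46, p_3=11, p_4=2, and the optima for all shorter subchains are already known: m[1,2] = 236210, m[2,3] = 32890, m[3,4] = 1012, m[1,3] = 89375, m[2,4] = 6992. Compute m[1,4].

17262

m[1,4] = min over k∈[1,3] of m[1,k]+m[k+1,4]+p_{0}·p_k·p_{4}.
k=1: 0 + 6992 + 79·65·2 = 17262; k=2: 236210 + 1012 + 79·46·2 = 244490; k=3: 89375 + 0 + 79·11·2 = 91113.
Minimum: 17262 at k=1.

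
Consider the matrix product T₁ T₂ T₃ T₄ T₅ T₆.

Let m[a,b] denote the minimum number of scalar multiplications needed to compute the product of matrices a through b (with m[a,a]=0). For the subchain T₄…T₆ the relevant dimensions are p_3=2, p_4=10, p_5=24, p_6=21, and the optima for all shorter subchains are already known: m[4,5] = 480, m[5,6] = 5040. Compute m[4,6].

m[4,6] = min over k∈[4,5] of m[4,k]+m[k+1,6]+p_{3}·p_k·p_{6}.
k=4: 0 + 5040 + 2·10·21 = 5460; k=5: 480 + 0 + 2·24·21 = 1488.
Minimum: 1488 at k=5.

1488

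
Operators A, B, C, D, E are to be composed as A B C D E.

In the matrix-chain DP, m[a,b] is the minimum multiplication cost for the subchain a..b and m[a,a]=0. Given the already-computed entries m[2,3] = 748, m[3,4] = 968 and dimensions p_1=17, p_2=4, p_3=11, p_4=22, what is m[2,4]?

2464

m[2,4] = min over k∈[2,3] of m[2,k]+m[k+1,4]+p_{1}·p_k·p_{4}.
k=2: 0 + 968 + 17·4·22 = 2464; k=3: 748 + 0 + 17·11·22 = 4862.
Minimum: 2464 at k=2.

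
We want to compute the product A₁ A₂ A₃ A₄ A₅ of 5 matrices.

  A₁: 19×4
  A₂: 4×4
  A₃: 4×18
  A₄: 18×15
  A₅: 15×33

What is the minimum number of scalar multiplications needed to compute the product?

Adjacent pairs: A₁A₂ = 19·4·4 = 304; A₂A₃ = 4·4·18 = 288; A₃A₄ = 4·18·15 = 1080; A₄A₅ = 18·15·33 = 8910.
Length 3: A₁..A₃: k=1: 0+288+19·4·18=1656; k=2: 304+0+19·4·18=1672 → min 1656 | A₂..A₄: k=2: 0+1080+4·4·15=1320; k=3: 288+0+4·18·15=1368 → min 1320 | A₃..A₅: k=3: 0+8910+4·18·33=11286; k=4: 1080+0+4·15·33=3060 → min 3060.
Length 4: A₁..A₄: k=1: 0+1320+19·4·15=2460; k=2: 304+1080+19·4·15=2524; k=3: 1656+0+19·18·15=6786 → min 2460 | A₂..A₅: k=2: 0+3060+4·4·33=3588; k=3: 288+8910+4·18·33=11574; k=4: 1320+0+4·15·33=3300 → min 3300.
Length 5: A₁..A₅: k=1: 0+3300+19·4·33=5808; k=2: 304+3060+19·4·33=5872; k=3: 1656+8910+19·18·33=21852; k=4: 2460+0+19·15·33=11865 → min 5808.
Optimal order: (A₁ ((A₂ (A₃ A₄)) A₅)) with cost 5808.

5808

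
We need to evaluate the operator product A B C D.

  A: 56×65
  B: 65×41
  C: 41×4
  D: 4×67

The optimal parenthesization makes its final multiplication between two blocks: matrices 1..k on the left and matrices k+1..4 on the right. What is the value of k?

Adjacent pairs: AB = 56·65·41 = 149240; BC = 65·41·4 = 10660; CD = 41·4·67 = 10988.
Length 3: A..C: k=1: 0+10660+56·65·4=25220; k=2: 149240+0+56·41·4=158424 → min 25220 | B..D: k=2: 0+10988+65·41·67=189543; k=3: 10660+0+65·4·67=28080 → min 28080.
Top-level splits: k=1: (A..A)·(B..D) → 0+28080+56·65·67 = 271960; k=2: (A..B)·(C..D) → 149240+10988+56·41·67 = 314060; k=3: (A..C)·(D..D) → 25220+0+56·4·67 = 40228.
Best split is after C, i.e. k = 3.

3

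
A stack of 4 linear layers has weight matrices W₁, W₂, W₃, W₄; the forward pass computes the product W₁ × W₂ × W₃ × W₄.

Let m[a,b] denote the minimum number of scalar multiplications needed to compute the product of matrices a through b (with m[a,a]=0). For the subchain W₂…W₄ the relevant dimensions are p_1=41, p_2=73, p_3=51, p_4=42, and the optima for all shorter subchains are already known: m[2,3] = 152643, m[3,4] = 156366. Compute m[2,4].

m[2,4] = min over k∈[2,3] of m[2,k]+m[k+1,4]+p_{1}·p_k·p_{4}.
k=2: 0 + 156366 + 41·73·42 = 282072; k=3: 152643 + 0 + 41·51·42 = 240465.
Minimum: 240465 at k=3.

240465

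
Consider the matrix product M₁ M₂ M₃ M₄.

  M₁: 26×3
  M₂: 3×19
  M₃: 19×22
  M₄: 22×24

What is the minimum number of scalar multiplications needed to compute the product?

Adjacent pairs: M₁M₂ = 26·3·19 = 1482; M₂M₃ = 3·19·22 = 1254; M₃M₄ = 19·22·24 = 10032.
Length 3: M₁..M₃: k=1: 0+1254+26·3·22=2970; k=2: 1482+0+26·19·22=12350 → min 2970 | M₂..M₄: k=2: 0+10032+3·19·24=11400; k=3: 1254+0+3·22·24=2838 → min 2838.
Length 4: M₁..M₄: k=1: 0+2838+26·3·24=4710; k=2: 1482+10032+26·19·24=23370; k=3: 2970+0+26·22·24=16698 → min 4710.
Optimal order: (M₁ ((M₂ M₃) M₄)) with cost 4710.

4710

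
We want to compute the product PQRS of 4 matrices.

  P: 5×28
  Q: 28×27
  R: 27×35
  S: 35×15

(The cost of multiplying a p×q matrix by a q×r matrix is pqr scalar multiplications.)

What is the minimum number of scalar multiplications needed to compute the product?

11130

Adjacent pairs: PQ = 5·28·27 = 3780; QR = 28·27·35 = 26460; RS = 27·35·15 = 14175.
Length 3: P..R: k=1: 0+26460+5·28·35=31360; k=2: 3780+0+5·27·35=8505 → min 8505 | Q..S: k=2: 0+14175+28·27·15=25515; k=3: 26460+0+28·35·15=41160 → min 25515.
Length 4: P..S: k=1: 0+25515+5·28·15=27615; k=2: 3780+14175+5·27·15=19980; k=3: 8505+0+5·35·15=11130 → min 11130.
Optimal order: (((PQ)R)S) with cost 11130.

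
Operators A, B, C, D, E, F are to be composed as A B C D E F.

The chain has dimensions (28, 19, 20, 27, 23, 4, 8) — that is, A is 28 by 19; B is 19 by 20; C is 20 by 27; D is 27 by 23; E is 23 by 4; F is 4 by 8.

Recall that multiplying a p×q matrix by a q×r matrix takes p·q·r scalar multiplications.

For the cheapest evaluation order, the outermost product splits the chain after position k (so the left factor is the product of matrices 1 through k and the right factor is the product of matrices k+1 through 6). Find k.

Adjacent pairs: AB = 28·19·20 = 10640; BC = 19·20·27 = 10260; CD = 20·27·23 = 12420; DE = 27·23·4 = 2484; EF = 23·4·8 = 736.
Length 3: A..C: k=1: 0+10260+28·19·27=24624; k=2: 10640+0+28·20·27=25760 → min 24624 | B..D: k=2: 0+12420+19·20·23=21160; k=3: 10260+0+19·27·23=22059 → min 21160 | C..E: k=3: 0+2484+20·27·4=4644; k=4: 12420+0+20·23·4=14260 → min 4644 | D..F: k=4: 0+736+27·23·8=5704; k=5: 2484+0+27·4·8=3348 → min 3348.
Length 4: A..D: k=1: 0+21160+28·19·23=33396; k=2: 10640+12420+28·20·23=35940; k=3: 24624+0+28·27·23=42012 → min 33396 | B..E: k=2: 0+4644+19·20·4=6164; k=3: 10260+2484+19·27·4=14796; k=4: 21160+0+19·23·4=22908 → min 6164 | C..F: k=3: 0+3348+20·27·8=7668; k=4: 12420+736+20·23·8=16836; k=5: 4644+0+20·4·8=5284 → min 5284.
Length 5: A..E: k=1: 0+6164+28·19·4=8292; k=2: 10640+4644+28·20·4=17524; k=3: 24624+2484+28·27·4=30132; k=4: 33396+0+28·23·4=35972 → min 8292 | B..F: k=2: 0+5284+19·20·8=8324; k=3: 10260+3348+19·27·8=17712; k=4: 21160+736+19·23·8=25392; k=5: 6164+0+19·4·8=6772 → min 6772.
Top-level splits: k=1: (A..A)·(B..F) → 0+6772+28·19·8 = 11028; k=2: (A..B)·(C..F) → 10640+5284+28·20·8 = 20404; k=3: (A..C)·(D..F) → 24624+3348+28·27·8 = 34020; k=4: (A..D)·(E..F) → 33396+736+28·23·8 = 39284; k=5: (A..E)·(F..F) → 8292+0+28·4·8 = 9188.
Best split is after E, i.e. k = 5.

5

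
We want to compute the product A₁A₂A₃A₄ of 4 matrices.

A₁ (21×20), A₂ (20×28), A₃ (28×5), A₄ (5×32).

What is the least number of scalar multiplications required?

8260

Adjacent pairs: A₁A₂ = 21·20·28 = 11760; A₂A₃ = 20·28·5 = 2800; A₃A₄ = 28·5·32 = 4480.
Length 3: A₁..A₃: k=1: 0+2800+21·20·5=4900; k=2: 11760+0+21·28·5=14700 → min 4900 | A₂..A₄: k=2: 0+4480+20·28·32=22400; k=3: 2800+0+20·5·32=6000 → min 6000.
Length 4: A₁..A₄: k=1: 0+6000+21·20·32=19440; k=2: 11760+4480+21·28·32=35056; k=3: 4900+0+21·5·32=8260 → min 8260.
Optimal order: ((A₁(A₂A₃))A₄) with cost 8260.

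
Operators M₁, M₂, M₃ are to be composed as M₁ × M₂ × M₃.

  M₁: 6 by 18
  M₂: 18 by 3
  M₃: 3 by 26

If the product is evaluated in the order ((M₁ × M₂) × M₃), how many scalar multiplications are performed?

792

(M₁ × M₂): 6×18 by 18×3 → 6×3, cost 6·18·3 = 324
((M₁ × M₂) × M₃): 6×3 by 3×26 → 6×26, cost 6·3·26 = 468; cumulative 792
Total: 792 scalar multiplications.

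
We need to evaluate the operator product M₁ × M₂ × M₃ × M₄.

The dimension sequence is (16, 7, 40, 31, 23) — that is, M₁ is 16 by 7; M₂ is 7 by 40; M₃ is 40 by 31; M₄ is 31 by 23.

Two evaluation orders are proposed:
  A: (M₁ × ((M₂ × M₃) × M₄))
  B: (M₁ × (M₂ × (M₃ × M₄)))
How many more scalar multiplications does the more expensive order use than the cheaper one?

Order A = (M₁ × ((M₂ × M₃) × M₄)): (M₂ × M₃): 7×40 by 40×31 → 7×31, cost 7·40·31 = 8680; ((M₂ × M₃) × M₄): 7×31 by 31×23 → 7×23, cost 7·31·23 = 4991; cumulative 13671; (M₁ × ((M₂ × M₃) × M₄)): 16×7 by 7×23 → 16×23, cost 16·7·23 = 2576; cumulative 16247. Total 16247.
Order B = (M₁ × (M₂ × (M₃ × M₄))): (M₃ × M₄): 40×31 by 31×23 → 40×23, cost 40·31·23 = 28520; (M₂ × (M₃ × M₄)): 7×40 by 40×23 → 7×23, cost 7·40·23 = 6440; cumulative 34960; (M₁ × (M₂ × (M₃ × M₄))): 16×7 by 7×23 → 16×23, cost 16·7·23 = 2576; cumulative 37536. Total 37536.
Difference: |16247 − 37536| = 21289.

21289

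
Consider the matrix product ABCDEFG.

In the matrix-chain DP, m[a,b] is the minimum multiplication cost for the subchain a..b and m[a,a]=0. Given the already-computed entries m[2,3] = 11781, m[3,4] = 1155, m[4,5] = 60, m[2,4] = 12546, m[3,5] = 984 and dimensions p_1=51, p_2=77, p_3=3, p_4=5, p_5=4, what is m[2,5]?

m[2,5] = min over k∈[2,4] of m[2,k]+m[k+1,5]+p_{1}·p_k·p_{5}.
k=2: 0 + 984 + 51·77·4 = 16692; k=3: 11781 + 60 + 51·3·4 = 12453; k=4: 12546 + 0 + 51·5·4 = 13566.
Minimum: 12453 at k=3.

12453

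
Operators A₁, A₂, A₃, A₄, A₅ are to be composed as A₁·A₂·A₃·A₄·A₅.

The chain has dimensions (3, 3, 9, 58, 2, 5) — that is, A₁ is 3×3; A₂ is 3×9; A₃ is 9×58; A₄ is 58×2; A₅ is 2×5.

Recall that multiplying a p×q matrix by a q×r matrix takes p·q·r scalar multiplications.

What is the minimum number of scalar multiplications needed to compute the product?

1146

Adjacent pairs: A₁A₂ = 3·3·9 = 81; A₂A₃ = 3·9·58 = 1566; A₃A₄ = 9·58·2 = 1044; A₄A₅ = 58·2·5 = 580.
Length 3: A₁..A₃: k=1: 0+1566+3·3·58=2088; k=2: 81+0+3·9·58=1647 → min 1647 | A₂..A₄: k=2: 0+1044+3·9·2=1098; k=3: 1566+0+3·58·2=1914 → min 1098 | A₃..A₅: k=3: 0+580+9·58·5=3190; k=4: 1044+0+9·2·5=1134 → min 1134.
Length 4: A₁..A₄: k=1: 0+1098+3·3·2=1116; k=2: 81+1044+3·9·2=1179; k=3: 1647+0+3·58·2=1995 → min 1116 | A₂..A₅: k=2: 0+1134+3·9·5=1269; k=3: 1566+580+3·58·5=3016; k=4: 1098+0+3·2·5=1128 → min 1128.
Length 5: A₁..A₅: k=1: 0+1128+3·3·5=1173; k=2: 81+1134+3·9·5=1350; k=3: 1647+580+3·58·5=3097; k=4: 1116+0+3·2·5=1146 → min 1146.
Optimal order: ((A₁·(A₂·(A₃·A₄)))·A₅) with cost 1146.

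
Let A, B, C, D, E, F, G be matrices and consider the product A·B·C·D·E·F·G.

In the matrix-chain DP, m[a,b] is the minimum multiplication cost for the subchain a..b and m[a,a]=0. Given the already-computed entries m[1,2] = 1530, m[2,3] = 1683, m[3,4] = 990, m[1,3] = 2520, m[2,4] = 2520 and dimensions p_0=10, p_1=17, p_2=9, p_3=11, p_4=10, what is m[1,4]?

m[1,4] = min over k∈[1,3] of m[1,k]+m[k+1,4]+p_{0}·p_k·p_{4}.
k=1: 0 + 2520 + 10·17·10 = 4220; k=2: 1530 + 990 + 10·9·10 = 3420; k=3: 2520 + 0 + 10·11·10 = 3620.
Minimum: 3420 at k=2.

3420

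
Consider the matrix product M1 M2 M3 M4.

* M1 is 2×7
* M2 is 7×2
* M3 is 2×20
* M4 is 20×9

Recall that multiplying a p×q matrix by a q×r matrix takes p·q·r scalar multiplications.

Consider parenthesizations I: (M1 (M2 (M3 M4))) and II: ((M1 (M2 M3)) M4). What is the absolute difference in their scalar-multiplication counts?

Order I = (M1 (M2 (M3 M4))): (M3 M4): 2×20 by 20×9 → 2×9, cost 2·20·9 = 360; (M2 (M3 M4)): 7×2 by 2×9 → 7×9, cost 7·2·9 = 126; cumulative 486; (M1 (M2 (M3 M4))): 2×7 by 7×9 → 2×9, cost 2·7·9 = 126; cumulative 612. Total 612.
Order II = ((M1 (M2 M3)) M4): (M2 M3): 7×2 by 2×20 → 7×20, cost 7·2·20 = 280; (M1 (M2 M3)): 2×7 by 7×20 → 2×20, cost 2·7·20 = 280; cumulative 560; ((M1 (M2 M3)) M4): 2×20 by 20×9 → 2×9, cost 2·20·9 = 360; cumulative 920. Total 920.
Difference: |612 − 920| = 308.

308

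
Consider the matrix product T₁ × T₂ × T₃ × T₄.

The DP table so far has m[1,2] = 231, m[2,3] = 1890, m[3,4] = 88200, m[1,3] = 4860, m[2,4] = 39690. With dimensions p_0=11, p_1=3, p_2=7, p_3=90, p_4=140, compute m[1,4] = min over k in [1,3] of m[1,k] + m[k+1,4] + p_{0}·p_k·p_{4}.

44310

m[1,4] = min over k∈[1,3] of m[1,k]+m[k+1,4]+p_{0}·p_k·p_{4}.
k=1: 0 + 39690 + 11·3·140 = 44310; k=2: 231 + 88200 + 11·7·140 = 99211; k=3: 4860 + 0 + 11·90·140 = 143460.
Minimum: 44310 at k=1.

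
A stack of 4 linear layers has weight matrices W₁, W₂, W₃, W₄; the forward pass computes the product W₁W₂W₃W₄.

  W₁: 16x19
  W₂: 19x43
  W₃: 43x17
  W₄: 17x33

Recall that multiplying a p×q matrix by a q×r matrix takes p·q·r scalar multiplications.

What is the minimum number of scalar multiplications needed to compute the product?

28033

Adjacent pairs: W₁W₂ = 16·19·43 = 13072; W₂W₃ = 19·43·17 = 13889; W₃W₄ = 43·17·33 = 24123.
Length 3: W₁..W₃: k=1: 0+13889+16·19·17=19057; k=2: 13072+0+16·43·17=24768 → min 19057 | W₂..W₄: k=2: 0+24123+19·43·33=51084; k=3: 13889+0+19·17·33=24548 → min 24548.
Length 4: W₁..W₄: k=1: 0+24548+16·19·33=34580; k=2: 13072+24123+16·43·33=59899; k=3: 19057+0+16·17·33=28033 → min 28033.
Optimal order: ((W₁(W₂W₃))W₄) with cost 28033.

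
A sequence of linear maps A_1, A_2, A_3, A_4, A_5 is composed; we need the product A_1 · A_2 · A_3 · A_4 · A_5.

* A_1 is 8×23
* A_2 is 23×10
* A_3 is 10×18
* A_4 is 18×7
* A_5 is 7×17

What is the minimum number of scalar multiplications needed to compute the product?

4612

Adjacent pairs: A_1A_2 = 8·23·10 = 1840; A_2A_3 = 23·10·18 = 4140; A_3A_4 = 10·18·7 = 1260; A_4A_5 = 18·7·17 = 2142.
Length 3: A_1..A_3: k=1: 0+4140+8·23·18=7452; k=2: 1840+0+8·10·18=3280 → min 3280 | A_2..A_4: k=2: 0+1260+23·10·7=2870; k=3: 4140+0+23·18·7=7038 → min 2870 | A_3..A_5: k=3: 0+2142+10·18·17=5202; k=4: 1260+0+10·7·17=2450 → min 2450.
Length 4: A_1..A_4: k=1: 0+2870+8·23·7=4158; k=2: 1840+1260+8·10·7=3660; k=3: 3280+0+8·18·7=4288 → min 3660 | A_2..A_5: k=2: 0+2450+23·10·17=6360; k=3: 4140+2142+23·18·17=13320; k=4: 2870+0+23·7·17=5607 → min 5607.
Length 5: A_1..A_5: k=1: 0+5607+8·23·17=8735; k=2: 1840+2450+8·10·17=5650; k=3: 3280+2142+8·18·17=7870; k=4: 3660+0+8·7·17=4612 → min 4612.
Optimal order: (((A_1 · A_2) · (A_3 · A_4)) · A_5) with cost 4612.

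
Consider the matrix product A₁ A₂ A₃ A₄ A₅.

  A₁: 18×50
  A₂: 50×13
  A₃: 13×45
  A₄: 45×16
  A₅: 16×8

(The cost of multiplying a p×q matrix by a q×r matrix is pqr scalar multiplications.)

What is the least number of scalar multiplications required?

Adjacent pairs: A₁A₂ = 18·50·13 = 11700; A₂A₃ = 50·13·45 = 29250; A₃A₄ = 13·45·16 = 9360; A₄A₅ = 45·16·8 = 5760.
Length 3: A₁..A₃: k=1: 0+29250+18·50·45=69750; k=2: 11700+0+18·13·45=22230 → min 22230 | A₂..A₄: k=2: 0+9360+50·13·16=19760; k=3: 29250+0+50·45·16=65250 → min 19760 | A₃..A₅: k=3: 0+5760+13·45·8=10440; k=4: 9360+0+13·16·8=11024 → min 10440.
Length 4: A₁..A₄: k=1: 0+19760+18·50·16=34160; k=2: 11700+9360+18·13·16=24804; k=3: 22230+0+18·45·16=35190 → min 24804 | A₂..A₅: k=2: 0+10440+50·13·8=15640; k=3: 29250+5760+50·45·8=53010; k=4: 19760+0+50·16·8=26160 → min 15640.
Length 5: A₁..A₅: k=1: 0+15640+18·50·8=22840; k=2: 11700+10440+18·13·8=24012; k=3: 22230+5760+18·45·8=34470; k=4: 24804+0+18·16·8=27108 → min 22840.
Optimal order: (A₁ (A₂ (A₃ (A₄ A₅)))) with cost 22840.

22840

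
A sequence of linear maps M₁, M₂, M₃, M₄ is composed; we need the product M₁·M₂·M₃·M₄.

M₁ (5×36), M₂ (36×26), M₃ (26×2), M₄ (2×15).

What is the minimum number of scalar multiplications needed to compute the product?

2382

Adjacent pairs: M₁M₂ = 5·36·26 = 4680; M₂M₃ = 36·26·2 = 1872; M₃M₄ = 26·2·15 = 780.
Length 3: M₁..M₃: k=1: 0+1872+5·36·2=2232; k=2: 4680+0+5·26·2=4940 → min 2232 | M₂..M₄: k=2: 0+780+36·26·15=14820; k=3: 1872+0+36·2·15=2952 → min 2952.
Length 4: M₁..M₄: k=1: 0+2952+5·36·15=5652; k=2: 4680+780+5·26·15=7410; k=3: 2232+0+5·2·15=2382 → min 2382.
Optimal order: ((M₁·(M₂·M₃))·M₄) with cost 2382.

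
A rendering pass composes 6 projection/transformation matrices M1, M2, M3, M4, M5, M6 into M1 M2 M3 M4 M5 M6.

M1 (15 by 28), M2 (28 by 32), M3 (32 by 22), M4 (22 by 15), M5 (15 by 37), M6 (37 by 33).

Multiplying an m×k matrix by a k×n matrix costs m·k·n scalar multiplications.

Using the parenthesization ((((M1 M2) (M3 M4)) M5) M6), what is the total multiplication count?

(M1 M2): 15×28 by 28×32 → 15×32, cost 15·28·32 = 13440
(M3 M4): 32×22 by 22×15 → 32×15, cost 32·22·15 = 10560
((M1 M2) (M3 M4)): 15×32 by 32×15 → 15×15, cost 15·32·15 = 7200; cumulative 31200
(((M1 M2) (M3 M4)) M5): 15×15 by 15×37 → 15×37, cost 15·15·37 = 8325; cumulative 39525
((((M1 M2) (M3 M4)) M5) M6): 15×37 by 37×33 → 15×33, cost 15·37·33 = 18315; cumulative 57840
Total: 57840 scalar multiplications.

57840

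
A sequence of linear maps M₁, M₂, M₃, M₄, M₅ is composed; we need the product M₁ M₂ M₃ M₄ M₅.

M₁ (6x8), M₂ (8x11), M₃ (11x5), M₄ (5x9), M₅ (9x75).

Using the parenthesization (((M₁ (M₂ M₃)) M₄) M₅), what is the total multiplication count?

(M₂ M₃): 8×11 by 11×5 → 8×5, cost 8·11·5 = 440
(M₁ (M₂ M₃)): 6×8 by 8×5 → 6×5, cost 6·8·5 = 240; cumulative 680
((M₁ (M₂ M₃)) M₄): 6×5 by 5×9 → 6×9, cost 6·5·9 = 270; cumulative 950
(((M₁ (M₂ M₃)) M₄) M₅): 6×9 by 9×75 → 6×75, cost 6·9·75 = 4050; cumulative 5000
Total: 5000 scalar multiplications.

5000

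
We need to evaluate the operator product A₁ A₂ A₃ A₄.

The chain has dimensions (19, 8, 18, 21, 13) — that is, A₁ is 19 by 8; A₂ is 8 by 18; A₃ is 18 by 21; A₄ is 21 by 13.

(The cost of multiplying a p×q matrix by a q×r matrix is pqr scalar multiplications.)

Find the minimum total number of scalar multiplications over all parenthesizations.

Adjacent pairs: A₁A₂ = 19·8·18 = 2736; A₂A₃ = 8·18·21 = 3024; A₃A₄ = 18·21·13 = 4914.
Length 3: A₁..A₃: k=1: 0+3024+19·8·21=6216; k=2: 2736+0+19·18·21=9918 → min 6216 | A₂..A₄: k=2: 0+4914+8·18·13=6786; k=3: 3024+0+8·21·13=5208 → min 5208.
Length 4: A₁..A₄: k=1: 0+5208+19·8·13=7184; k=2: 2736+4914+19·18·13=12096; k=3: 6216+0+19·21·13=11403 → min 7184.
Optimal order: (A₁ ((A₂ A₃) A₄)) with cost 7184.

7184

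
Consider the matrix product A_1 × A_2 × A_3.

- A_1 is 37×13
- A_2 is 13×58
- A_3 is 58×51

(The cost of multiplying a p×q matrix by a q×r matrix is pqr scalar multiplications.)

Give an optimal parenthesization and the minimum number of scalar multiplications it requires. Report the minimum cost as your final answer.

62985

(A_1 × (A_2 × A_3)): cost 62985.
((A_1 × A_2) × A_3): cost 137344.
Optimal: (A_1 × (A_2 × A_3)) with cost 62985.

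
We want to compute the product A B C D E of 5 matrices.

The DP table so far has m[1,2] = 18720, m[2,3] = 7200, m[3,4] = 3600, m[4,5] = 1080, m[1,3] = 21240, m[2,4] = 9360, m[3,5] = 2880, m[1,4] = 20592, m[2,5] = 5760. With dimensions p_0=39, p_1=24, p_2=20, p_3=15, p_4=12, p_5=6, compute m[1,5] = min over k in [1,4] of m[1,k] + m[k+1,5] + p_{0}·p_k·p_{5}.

m[1,5] = min over k∈[1,4] of m[1,k]+m[k+1,5]+p_{0}·p_k·p_{5}.
k=1: 0 + 5760 + 39·24·6 = 11376; k=2: 18720 + 2880 + 39·20·6 = 26280; k=3: 21240 + 1080 + 39·15·6 = 25830; k=4: 20592 + 0 + 39·12·6 = 23400.
Minimum: 11376 at k=1.

11376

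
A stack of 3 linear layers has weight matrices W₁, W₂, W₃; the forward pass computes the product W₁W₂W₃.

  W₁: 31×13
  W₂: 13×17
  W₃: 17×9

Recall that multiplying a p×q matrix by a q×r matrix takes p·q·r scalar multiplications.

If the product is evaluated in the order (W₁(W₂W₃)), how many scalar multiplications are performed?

5616

(W₂W₃): 13×17 by 17×9 → 13×9, cost 13·17·9 = 1989
(W₁(W₂W₃)): 31×13 by 13×9 → 31×9, cost 31·13·9 = 3627; cumulative 5616
Total: 5616 scalar multiplications.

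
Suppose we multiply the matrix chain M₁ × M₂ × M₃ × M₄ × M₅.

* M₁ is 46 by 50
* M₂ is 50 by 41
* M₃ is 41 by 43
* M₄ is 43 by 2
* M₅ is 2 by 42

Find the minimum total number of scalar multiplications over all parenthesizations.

Adjacent pairs: M₁M₂ = 46·50·41 = 94300; M₂M₃ = 50·41·43 = 88150; M₃M₄ = 41·43·2 = 3526; M₄M₅ = 43·2·42 = 3612.
Length 3: M₁..M₃: k=1: 0+88150+46·50·43=187050; k=2: 94300+0+46·41·43=175398 → min 175398 | M₂..M₄: k=2: 0+3526+50·41·2=7626; k=3: 88150+0+50·43·2=92450 → min 7626 | M₃..M₅: k=3: 0+3612+41·43·42=77658; k=4: 3526+0+41·2·42=6970 → min 6970.
Length 4: M₁..M₄: k=1: 0+7626+46·50·2=12226; k=2: 94300+3526+46·41·2=101598; k=3: 175398+0+46·43·2=179354 → min 12226 | M₂..M₅: k=2: 0+6970+50·41·42=93070; k=3: 88150+3612+50·43·42=182062; k=4: 7626+0+50·2·42=11826 → min 11826.
Length 5: M₁..M₅: k=1: 0+11826+46·50·42=108426; k=2: 94300+6970+46·41·42=180482; k=3: 175398+3612+46·43·42=262086; k=4: 12226+0+46·2·42=16090 → min 16090.
Optimal order: ((M₁ × (M₂ × (M₃ × M₄))) × M₅) with cost 16090.

16090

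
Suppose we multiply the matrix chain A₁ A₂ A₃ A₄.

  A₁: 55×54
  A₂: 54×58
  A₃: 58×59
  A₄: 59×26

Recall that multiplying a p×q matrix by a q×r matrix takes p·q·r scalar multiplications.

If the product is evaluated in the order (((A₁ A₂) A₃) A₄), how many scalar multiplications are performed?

(A₁ A₂): 55×54 by 54×58 → 55×58, cost 55·54·58 = 172260
((A₁ A₂) A₃): 55×58 by 58×59 → 55×59, cost 55·58·59 = 188210; cumulative 360470
(((A₁ A₂) A₃) A₄): 55×59 by 59×26 → 55×26, cost 55·59·26 = 84370; cumulative 444840
Total: 444840 scalar multiplications.

444840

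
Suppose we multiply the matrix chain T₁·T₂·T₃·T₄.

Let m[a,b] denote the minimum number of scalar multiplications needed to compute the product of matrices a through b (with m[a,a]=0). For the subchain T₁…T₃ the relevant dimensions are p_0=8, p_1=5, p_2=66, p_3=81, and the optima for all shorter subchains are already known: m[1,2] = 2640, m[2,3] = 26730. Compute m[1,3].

m[1,3] = min over k∈[1,2] of m[1,k]+m[k+1,3]+p_{0}·p_k·p_{3}.
k=1: 0 + 26730 + 8·5·81 = 29970; k=2: 2640 + 0 + 8·66·81 = 45408.
Minimum: 29970 at k=1.

29970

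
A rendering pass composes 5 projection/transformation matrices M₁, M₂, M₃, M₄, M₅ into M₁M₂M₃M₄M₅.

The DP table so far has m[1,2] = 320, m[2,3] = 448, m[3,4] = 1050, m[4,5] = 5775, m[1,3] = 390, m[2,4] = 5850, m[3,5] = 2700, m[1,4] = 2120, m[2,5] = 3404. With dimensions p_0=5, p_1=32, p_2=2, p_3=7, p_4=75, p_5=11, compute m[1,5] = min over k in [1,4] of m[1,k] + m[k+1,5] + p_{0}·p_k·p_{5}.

m[1,5] = min over k∈[1,4] of m[1,k]+m[k+1,5]+p_{0}·p_k·p_{5}.
k=1: 0 + 3404 + 5·32·11 = 5164; k=2: 320 + 2700 + 5·2·11 = 3130; k=3: 390 + 5775 + 5·7·11 = 6550; k=4: 2120 + 0 + 5·75·11 = 6245.
Minimum: 3130 at k=2.

3130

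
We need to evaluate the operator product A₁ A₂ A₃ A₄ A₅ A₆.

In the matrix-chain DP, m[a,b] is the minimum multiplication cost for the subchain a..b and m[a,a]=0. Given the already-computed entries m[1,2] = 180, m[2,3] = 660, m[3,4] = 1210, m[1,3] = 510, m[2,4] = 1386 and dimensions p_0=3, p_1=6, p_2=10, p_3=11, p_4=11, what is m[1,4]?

m[1,4] = min over k∈[1,3] of m[1,k]+m[k+1,4]+p_{0}·p_k·p_{4}.
k=1: 0 + 1386 + 3·6·11 = 1584; k=2: 180 + 1210 + 3·10·11 = 1720; k=3: 510 + 0 + 3·11·11 = 873.
Minimum: 873 at k=3.

873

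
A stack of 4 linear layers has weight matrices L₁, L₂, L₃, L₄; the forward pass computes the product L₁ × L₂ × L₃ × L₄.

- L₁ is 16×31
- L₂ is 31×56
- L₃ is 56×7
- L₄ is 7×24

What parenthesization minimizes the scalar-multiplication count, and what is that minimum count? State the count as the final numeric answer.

Adjacent pairs: L₁L₂ = 16·31·56 = 27776; L₂L₃ = 31·56·7 = 12152; L₃L₄ = 56·7·24 = 9408.
Length 3: L₁..L₃: k=1: 0+12152+16·31·7=15624; k=2: 27776+0+16·56·7=34048 → min 15624 | L₂..L₄: k=2: 0+9408+31·56·24=51072; k=3: 12152+0+31·7·24=17360 → min 17360.
Length 4: L₁..L₄: k=1: 0+17360+16·31·24=29264; k=2: 27776+9408+16·56·24=58688; k=3: 15624+0+16·7·24=18312 → min 18312.
Optimal parenthesization: ((L₁ × (L₂ × L₃)) × L₄) with cost 18312.

18312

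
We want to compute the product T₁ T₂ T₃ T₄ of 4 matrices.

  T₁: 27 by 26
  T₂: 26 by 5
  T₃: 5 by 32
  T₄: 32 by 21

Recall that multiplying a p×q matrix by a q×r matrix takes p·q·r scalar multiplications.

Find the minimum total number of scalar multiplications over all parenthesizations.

9705

Adjacent pairs: T₁T₂ = 27·26·5 = 3510; T₂T₃ = 26·5·32 = 4160; T₃T₄ = 5·32·21 = 3360.
Length 3: T₁..T₃: k=1: 0+4160+27·26·32=26624; k=2: 3510+0+27·5·32=7830 → min 7830 | T₂..T₄: k=2: 0+3360+26·5·21=6090; k=3: 4160+0+26·32·21=21632 → min 6090.
Length 4: T₁..T₄: k=1: 0+6090+27·26·21=20832; k=2: 3510+3360+27·5·21=9705; k=3: 7830+0+27·32·21=25974 → min 9705.
Optimal order: ((T₁ T₂) (T₃ T₄)) with cost 9705.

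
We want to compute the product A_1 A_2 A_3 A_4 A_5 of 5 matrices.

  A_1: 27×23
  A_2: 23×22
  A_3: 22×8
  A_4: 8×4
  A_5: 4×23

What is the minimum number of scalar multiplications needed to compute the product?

7696

Adjacent pairs: A_1A_2 = 27·23·22 = 13662; A_2A_3 = 23·22·8 = 4048; A_3A_4 = 22·8·4 = 704; A_4A_5 = 8·4·23 = 736.
Length 3: A_1..A_3: k=1: 0+4048+27·23·8=9016; k=2: 13662+0+27·22·8=18414 → min 9016 | A_2..A_4: k=2: 0+704+23·22·4=2728; k=3: 4048+0+23·8·4=4784 → min 2728 | A_3..A_5: k=3: 0+736+22·8·23=4784; k=4: 704+0+22·4·23=2728 → min 2728.
Length 4: A_1..A_4: k=1: 0+2728+27·23·4=5212; k=2: 13662+704+27·22·4=16742; k=3: 9016+0+27·8·4=9880 → min 5212 | A_2..A_5: k=2: 0+2728+23·22·23=14366; k=3: 4048+736+23·8·23=9016; k=4: 2728+0+23·4·23=4844 → min 4844.
Length 5: A_1..A_5: k=1: 0+4844+27·23·23=19127; k=2: 13662+2728+27·22·23=30052; k=3: 9016+736+27·8·23=14720; k=4: 5212+0+27·4·23=7696 → min 7696.
Optimal order: ((A_1 (A_2 (A_3 A_4))) A_5) with cost 7696.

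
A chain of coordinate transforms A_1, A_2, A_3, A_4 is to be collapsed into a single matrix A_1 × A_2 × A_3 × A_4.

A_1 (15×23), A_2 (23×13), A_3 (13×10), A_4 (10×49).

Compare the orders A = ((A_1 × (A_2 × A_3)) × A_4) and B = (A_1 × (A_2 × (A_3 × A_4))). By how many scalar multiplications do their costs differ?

Order A = ((A_1 × (A_2 × A_3)) × A_4): (A_2 × A_3): 23×13 by 13×10 → 23×10, cost 23·13·10 = 2990; (A_1 × (A_2 × A_3)): 15×23 by 23×10 → 15×10, cost 15·23·10 = 3450; cumulative 6440; ((A_1 × (A_2 × A_3)) × A_4): 15×10 by 10×49 → 15×49, cost 15·10·49 = 7350; cumulative 13790. Total 13790.
Order B = (A_1 × (A_2 × (A_3 × A_4))): (A_3 × A_4): 13×10 by 10×49 → 13×49, cost 13·10·49 = 6370; (A_2 × (A_3 × A_4)): 23×13 by 13×49 → 23×49, cost 23·13·49 = 14651; cumulative 21021; (A_1 × (A_2 × (A_3 × A_4))): 15×23 by 23×49 → 15×49, cost 15·23·49 = 16905; cumulative 37926. Total 37926.
Difference: |13790 − 37926| = 24136.

24136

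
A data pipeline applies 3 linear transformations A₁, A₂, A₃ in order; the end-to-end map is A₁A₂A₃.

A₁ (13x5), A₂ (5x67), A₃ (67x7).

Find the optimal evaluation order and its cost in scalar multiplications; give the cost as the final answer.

2800

(A₁(A₂A₃)): cost 2800.
((A₁A₂)A₃): cost 10452.
Optimal: (A₁(A₂A₃)) with cost 2800.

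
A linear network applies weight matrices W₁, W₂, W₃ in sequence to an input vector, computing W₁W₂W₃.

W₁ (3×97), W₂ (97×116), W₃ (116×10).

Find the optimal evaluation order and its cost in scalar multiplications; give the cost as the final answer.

(W₁(W₂W₃)): cost 115430.
((W₁W₂)W₃): cost 37236.
Optimal: ((W₁W₂)W₃) with cost 37236.

37236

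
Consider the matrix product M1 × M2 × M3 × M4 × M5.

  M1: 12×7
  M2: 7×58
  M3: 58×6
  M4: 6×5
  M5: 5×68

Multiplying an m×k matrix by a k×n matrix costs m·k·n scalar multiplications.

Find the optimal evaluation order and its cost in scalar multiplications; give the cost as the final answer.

Adjacent pairs: M1M2 = 12·7·58 = 4872; M2M3 = 7·58·6 = 2436; M3M4 = 58·6·5 = 1740; M4M5 = 6·5·68 = 2040.
Length 3: M1..M3: k=1: 0+2436+12·7·6=2940; k=2: 4872+0+12·58·6=9048 → min 2940 | M2..M4: k=2: 0+1740+7·58·5=3770; k=3: 2436+0+7·6·5=2646 → min 2646 | M3..M5: k=3: 0+2040+58·6·68=25704; k=4: 1740+0+58·5·68=21460 → min 21460.
Length 4: M1..M4: k=1: 0+2646+12·7·5=3066; k=2: 4872+1740+12·58·5=10092; k=3: 2940+0+12·6·5=3300 → min 3066 | M2..M5: k=2: 0+21460+7·58·68=49068; k=3: 2436+2040+7·6·68=7332; k=4: 2646+0+7·5·68=5026 → min 5026.
Length 5: M1..M5: k=1: 0+5026+12·7·68=10738; k=2: 4872+21460+12·58·68=73660; k=3: 2940+2040+12·6·68=9876; k=4: 3066+0+12·5·68=7146 → min 7146.
Optimal parenthesization: ((M1 × ((M2 × M3) × M4)) × M5) with cost 7146.

7146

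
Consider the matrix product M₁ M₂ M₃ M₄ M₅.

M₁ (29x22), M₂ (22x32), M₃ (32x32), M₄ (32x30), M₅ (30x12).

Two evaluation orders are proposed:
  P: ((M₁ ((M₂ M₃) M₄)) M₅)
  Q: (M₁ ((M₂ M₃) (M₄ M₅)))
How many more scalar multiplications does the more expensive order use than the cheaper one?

Order P = ((M₁ ((M₂ M₃) M₄)) M₅): (M₂ M₃): 22×32 by 32×32 → 22×32, cost 22·32·32 = 22528; ((M₂ M₃) M₄): 22×32 by 32×30 → 22×30, cost 22·32·30 = 21120; cumulative 43648; (M₁ ((M₂ M₃) M₄)): 29×22 by 22×30 → 29×30, cost 29·22·30 = 19140; cumulative 62788; ((M₁ ((M₂ M₃) M₄)) M₅): 29×30 by 30×12 → 29×12, cost 29·30·12 = 10440; cumulative 73228. Total 73228.
Order Q = (M₁ ((M₂ M₃) (M₄ M₅))): (M₂ M₃): 22×32 by 32×32 → 22×32, cost 22·32·32 = 22528; (M₄ M₅): 32×30 by 30×12 → 32×12, cost 32·30·12 = 11520; ((M₂ M₃) (M₄ M₅)): 22×32 by 32×12 → 22×12, cost 22·32·12 = 8448; cumulative 42496; (M₁ ((M₂ M₃) (M₄ M₅))): 29×22 by 22×12 → 29×12, cost 29·22·12 = 7656; cumulative 50152. Total 50152.
Difference: |73228 − 50152| = 23076.

23076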